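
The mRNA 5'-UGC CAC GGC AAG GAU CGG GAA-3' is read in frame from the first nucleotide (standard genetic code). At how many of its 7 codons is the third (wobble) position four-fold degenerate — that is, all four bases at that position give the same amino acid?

Codon 1 UGC (Cys): third position 2-fold.
Codon 2 CAC (His): third position 2-fold.
Codon 3 GGC (Gly): third position 4-fold.
Codon 4 AAG (Lys): third position 2-fold.
Codon 5 GAU (Asp): third position 2-fold.
Codon 6 CGG (Arg): third position 4-fold.
Codon 7 GAA (Glu): third position 2-fold.
Four-fold degenerate third positions: 2.

2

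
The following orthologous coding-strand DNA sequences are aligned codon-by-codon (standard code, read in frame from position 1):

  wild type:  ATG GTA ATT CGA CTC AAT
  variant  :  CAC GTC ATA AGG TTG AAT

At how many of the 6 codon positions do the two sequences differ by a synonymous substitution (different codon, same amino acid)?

4

Codon 1: ATG Met / CAC His — nonsynonymous.
Codon 2: GTA Val / GTC Val — synonymous.
Codon 3: ATT Ile / ATA Ile — synonymous.
Codon 4: CGA Arg / AGG Arg — synonymous.
Codon 5: CTC Leu / TTG Leu — synonymous.
Codon 6: AAT Asn / AAT Asn — identical.
Synonymous differences: 4.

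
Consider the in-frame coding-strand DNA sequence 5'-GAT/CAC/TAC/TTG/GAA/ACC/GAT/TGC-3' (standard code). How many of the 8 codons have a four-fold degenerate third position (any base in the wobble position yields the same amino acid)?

Codon 1 GAT (Asp): third position 2-fold.
Codon 2 CAC (His): third position 2-fold.
Codon 3 TAC (Tyr): third position 2-fold.
Codon 4 TTG (Leu): third position 2-fold.
Codon 5 GAA (Glu): third position 2-fold.
Codon 6 ACC (Thr): third position 4-fold.
Codon 7 GAT (Asp): third position 2-fold.
Codon 8 TGC (Cys): third position 2-fold.
Four-fold degenerate third positions: 1.

1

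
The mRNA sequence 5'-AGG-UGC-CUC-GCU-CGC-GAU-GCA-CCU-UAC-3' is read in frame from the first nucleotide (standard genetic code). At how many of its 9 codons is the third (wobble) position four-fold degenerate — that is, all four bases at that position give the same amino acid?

5

Codon 1 AGG (Arg): third position 2-fold.
Codon 2 UGC (Cys): third position 2-fold.
Codon 3 CUC (Leu): third position 4-fold.
Codon 4 GCU (Ala): third position 4-fold.
Codon 5 CGC (Arg): third position 4-fold.
Codon 6 GAU (Asp): third position 2-fold.
Codon 7 GCA (Ala): third position 4-fold.
Codon 8 CCU (Pro): third position 4-fold.
Codon 9 UAC (Tyr): third position 2-fold.
Four-fold degenerate third positions: 5.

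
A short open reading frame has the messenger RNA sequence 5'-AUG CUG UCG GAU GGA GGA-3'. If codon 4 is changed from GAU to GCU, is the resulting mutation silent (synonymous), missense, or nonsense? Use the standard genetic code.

missense

Position 11 falls in codon 4: GAU → Asp.
After the substitution the codon is GCU → Ala.
Asp ≠ Ala, so this is a missense mutation.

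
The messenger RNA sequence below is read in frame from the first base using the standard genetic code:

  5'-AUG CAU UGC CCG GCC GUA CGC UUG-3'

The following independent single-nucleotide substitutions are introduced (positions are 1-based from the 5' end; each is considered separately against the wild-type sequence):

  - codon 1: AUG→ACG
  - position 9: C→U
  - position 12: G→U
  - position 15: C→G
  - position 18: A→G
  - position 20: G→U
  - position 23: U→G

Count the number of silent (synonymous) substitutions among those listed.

Codon 1: AUG (Met) → ACG (Thr) — missense.
Codon 3: UGC (Cys) → UGU (Cys) — synonymous.
Codon 4: CCG (Pro) → CCU (Pro) — synonymous.
Codon 5: GCC (Ala) → GCG (Ala) — synonymous.
Codon 6: GUA (Val) → GUG (Val) — synonymous.
Codon 7: CGC (Arg) → CUC (Leu) — missense.
Codon 8: UUG (Leu) → UGG (Trp) — missense.
Synonymous: 4 of 7.

4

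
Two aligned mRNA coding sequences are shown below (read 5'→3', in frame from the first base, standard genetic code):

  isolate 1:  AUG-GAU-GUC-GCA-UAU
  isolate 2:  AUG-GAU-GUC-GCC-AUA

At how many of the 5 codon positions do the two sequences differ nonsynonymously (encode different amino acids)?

Codon 1: AUG Met / AUG Met — identical.
Codon 2: GAU Asp / GAU Asp — identical.
Codon 3: GUC Val / GUC Val — identical.
Codon 4: GCA Ala / GCC Ala — synonymous.
Codon 5: UAU Tyr / AUA Ile — nonsynonymous.
Nonsynonymous differences: 1.

1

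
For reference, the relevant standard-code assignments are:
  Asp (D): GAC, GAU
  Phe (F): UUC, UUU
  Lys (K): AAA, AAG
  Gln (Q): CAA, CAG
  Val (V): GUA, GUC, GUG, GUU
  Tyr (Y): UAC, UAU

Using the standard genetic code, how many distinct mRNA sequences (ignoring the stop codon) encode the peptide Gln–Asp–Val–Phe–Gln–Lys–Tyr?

256

Gln: 2 codons.
Asp: 2 codons.
Val: 4 codons.
Phe: 2 codons.
Gln: 2 codons.
Lys: 2 codons.
Tyr: 2 codons.
2 × 2 × 4 × 2 × 2 × 2 × 2 = 256.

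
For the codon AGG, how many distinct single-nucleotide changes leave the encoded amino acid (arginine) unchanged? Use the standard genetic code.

2

Position 1: CGG → 1 synonymous.
Position 2: none → 0 synonymous.
Position 3: AGA → 1 synonymous.
Total: 1 + 0 + 1 = 2.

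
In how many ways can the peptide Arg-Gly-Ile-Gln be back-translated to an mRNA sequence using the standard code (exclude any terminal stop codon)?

Arg: 6 codons.
Gly: 4 codons.
Ile: 3 codons.
Gln: 2 codons.
6 × 4 × 3 × 2 = 144.

144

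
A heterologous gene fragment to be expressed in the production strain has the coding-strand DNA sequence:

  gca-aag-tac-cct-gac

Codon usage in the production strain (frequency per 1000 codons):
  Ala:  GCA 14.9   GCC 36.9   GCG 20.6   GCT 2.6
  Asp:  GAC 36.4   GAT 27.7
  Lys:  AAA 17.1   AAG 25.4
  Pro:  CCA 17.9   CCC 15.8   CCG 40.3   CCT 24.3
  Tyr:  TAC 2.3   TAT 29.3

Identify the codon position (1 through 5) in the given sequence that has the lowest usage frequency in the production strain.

3

Codon 1 GCA (Ala): 14.9 per 1000.
Codon 2 AAG (Lys): 25.4 per 1000.
Codon 3 TAC (Tyr): 2.3 per 1000.
Codon 4 CCT (Pro): 24.3 per 1000.
Codon 5 GAC (Asp): 36.4 per 1000.
Lowest frequency is 2.3 at codon 3.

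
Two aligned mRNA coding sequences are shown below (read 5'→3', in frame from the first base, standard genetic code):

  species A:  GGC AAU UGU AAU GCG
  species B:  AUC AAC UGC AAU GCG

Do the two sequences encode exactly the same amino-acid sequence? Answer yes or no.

no

Codon 1: GGC Gly / AUC Ile — nonsynonymous.
Codon 2: AAU Asn / AAC Asn — synonymous.
Codon 3: UGU Cys / UGC Cys — synonymous.
Codon 4: AAU Asn / AAU Asn — identical.
Codon 5: GCG Ala / GCG Ala — identical.
Nonsynonymous differences: 1 → different protein.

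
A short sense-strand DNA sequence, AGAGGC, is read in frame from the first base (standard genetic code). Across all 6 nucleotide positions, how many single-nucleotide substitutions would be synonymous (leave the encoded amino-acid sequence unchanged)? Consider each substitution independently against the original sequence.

5

Codon 1 (AGA, Arg): 2 synonymous substitutions.
Codon 2 (GGC, Gly): 3 synonymous substitutions.
Total: 2 + 3 = 5.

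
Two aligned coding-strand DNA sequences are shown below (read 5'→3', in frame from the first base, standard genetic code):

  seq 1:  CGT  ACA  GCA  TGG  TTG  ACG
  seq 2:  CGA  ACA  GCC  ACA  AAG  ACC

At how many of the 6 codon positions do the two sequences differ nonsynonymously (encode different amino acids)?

2

Codon 1: CGT Arg / CGA Arg — synonymous.
Codon 2: ACA Thr / ACA Thr — identical.
Codon 3: GCA Ala / GCC Ala — synonymous.
Codon 4: TGG Trp / ACA Thr — nonsynonymous.
Codon 5: TTG Leu / AAG Lys — nonsynonymous.
Codon 6: ACG Thr / ACC Thr — synonymous.
Nonsynonymous differences: 2.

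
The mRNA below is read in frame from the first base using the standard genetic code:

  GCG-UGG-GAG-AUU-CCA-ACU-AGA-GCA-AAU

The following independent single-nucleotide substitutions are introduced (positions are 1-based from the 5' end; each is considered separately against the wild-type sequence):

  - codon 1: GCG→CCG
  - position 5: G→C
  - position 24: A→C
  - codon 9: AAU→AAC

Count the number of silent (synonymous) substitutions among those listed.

2

Codon 1: GCG (Ala) → CCG (Pro) — missense.
Codon 2: UGG (Trp) → UCG (Ser) — missense.
Codon 8: GCA (Ala) → GCC (Ala) — synonymous.
Codon 9: AAU (Asn) → AAC (Asn) — synonymous.
Synonymous: 2 of 4.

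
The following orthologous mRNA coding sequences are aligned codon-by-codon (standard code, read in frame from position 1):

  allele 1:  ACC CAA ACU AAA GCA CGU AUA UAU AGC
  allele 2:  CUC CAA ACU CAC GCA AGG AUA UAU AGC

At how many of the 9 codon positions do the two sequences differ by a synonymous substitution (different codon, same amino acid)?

Codon 1: ACC Thr / CUC Leu — nonsynonymous.
Codon 2: CAA Gln / CAA Gln — identical.
Codon 3: ACU Thr / ACU Thr — identical.
Codon 4: AAA Lys / CAC His — nonsynonymous.
Codon 5: GCA Ala / GCA Ala — identical.
Codon 6: CGU Arg / AGG Arg — synonymous.
Codon 7: AUA Ile / AUA Ile — identical.
Codon 8: UAU Tyr / UAU Tyr — identical.
Codon 9: AGC Ser / AGC Ser — identical.
Synonymous differences: 1.

1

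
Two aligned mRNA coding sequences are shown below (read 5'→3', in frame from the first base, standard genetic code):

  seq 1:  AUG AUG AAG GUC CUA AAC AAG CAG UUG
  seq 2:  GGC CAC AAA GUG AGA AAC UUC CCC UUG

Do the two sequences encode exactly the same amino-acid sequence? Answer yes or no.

Codon 1: AUG Met / GGC Gly — nonsynonymous.
Codon 2: AUG Met / CAC His — nonsynonymous.
Codon 3: AAG Lys / AAA Lys — synonymous.
Codon 4: GUC Val / GUG Val — synonymous.
Codon 5: CUA Leu / AGA Arg — nonsynonymous.
Codon 6: AAC Asn / AAC Asn — identical.
Codon 7: AAG Lys / UUC Phe — nonsynonymous.
Codon 8: CAG Gln / CCC Pro — nonsynonymous.
Codon 9: UUG Leu / UUG Leu — identical.
Nonsynonymous differences: 5 → different protein.

no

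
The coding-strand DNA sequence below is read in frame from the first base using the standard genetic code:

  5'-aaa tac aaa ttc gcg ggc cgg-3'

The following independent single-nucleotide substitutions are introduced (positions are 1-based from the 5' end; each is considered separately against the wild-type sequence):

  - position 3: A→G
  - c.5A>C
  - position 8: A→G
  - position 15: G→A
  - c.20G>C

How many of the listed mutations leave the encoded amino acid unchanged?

Codon 1: AAA (Lys) → AAG (Lys) — synonymous.
Codon 2: TAC (Tyr) → TCC (Ser) — missense.
Codon 3: AAA (Lys) → AGA (Arg) — missense.
Codon 5: GCG (Ala) → GCA (Ala) — synonymous.
Codon 7: CGG (Arg) → CCG (Pro) — missense.
Synonymous: 2 of 5.

2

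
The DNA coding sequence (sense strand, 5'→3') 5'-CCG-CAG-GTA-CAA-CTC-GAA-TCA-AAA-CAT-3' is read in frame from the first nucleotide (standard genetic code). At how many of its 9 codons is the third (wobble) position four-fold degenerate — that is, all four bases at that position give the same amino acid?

4

Codon 1 CCG (Pro): third position 4-fold.
Codon 2 CAG (Gln): third position 2-fold.
Codon 3 GTA (Val): third position 4-fold.
Codon 4 CAA (Gln): third position 2-fold.
Codon 5 CTC (Leu): third position 4-fold.
Codon 6 GAA (Glu): third position 2-fold.
Codon 7 TCA (Ser): third position 4-fold.
Codon 8 AAA (Lys): third position 2-fold.
Codon 9 CAT (His): third position 2-fold.
Four-fold degenerate third positions: 4.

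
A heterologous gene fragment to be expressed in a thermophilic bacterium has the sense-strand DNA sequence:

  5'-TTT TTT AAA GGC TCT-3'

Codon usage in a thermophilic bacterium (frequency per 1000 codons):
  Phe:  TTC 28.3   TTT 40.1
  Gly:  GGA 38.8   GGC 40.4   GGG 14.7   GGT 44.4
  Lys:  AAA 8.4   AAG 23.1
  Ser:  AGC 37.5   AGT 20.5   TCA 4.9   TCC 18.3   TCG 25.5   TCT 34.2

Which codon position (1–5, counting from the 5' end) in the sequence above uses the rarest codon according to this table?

Codon 1 TTT (Phe): 40.1 per 1000.
Codon 2 TTT (Phe): 40.1 per 1000.
Codon 3 AAA (Lys): 8.4 per 1000.
Codon 4 GGC (Gly): 40.4 per 1000.
Codon 5 TCT (Ser): 34.2 per 1000.
Lowest frequency is 8.4 at codon 3.

3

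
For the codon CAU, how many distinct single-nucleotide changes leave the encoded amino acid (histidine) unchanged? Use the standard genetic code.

1

Position 1: none → 0 synonymous.
Position 2: none → 0 synonymous.
Position 3: CAC → 1 synonymous.
Total: 0 + 0 + 1 = 1.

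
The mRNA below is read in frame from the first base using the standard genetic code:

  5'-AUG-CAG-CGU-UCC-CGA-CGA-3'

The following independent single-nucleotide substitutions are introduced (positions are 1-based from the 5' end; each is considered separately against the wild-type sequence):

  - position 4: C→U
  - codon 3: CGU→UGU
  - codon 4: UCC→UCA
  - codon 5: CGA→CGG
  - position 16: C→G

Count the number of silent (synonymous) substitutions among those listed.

2

Codon 2: CAG (Gln) → UAG (Stop) — nonsense.
Codon 3: CGU (Arg) → UGU (Cys) — missense.
Codon 4: UCC (Ser) → UCA (Ser) — synonymous.
Codon 5: CGA (Arg) → CGG (Arg) — synonymous.
Codon 6: CGA (Arg) → GGA (Gly) — missense.
Synonymous: 2 of 5.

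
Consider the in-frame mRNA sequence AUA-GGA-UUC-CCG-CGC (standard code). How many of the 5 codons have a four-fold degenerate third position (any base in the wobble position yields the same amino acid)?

3

Codon 1 AUA (Ile): third position 3-fold.
Codon 2 GGA (Gly): third position 4-fold.
Codon 3 UUC (Phe): third position 2-fold.
Codon 4 CCG (Pro): third position 4-fold.
Codon 5 CGC (Arg): third position 4-fold.
Four-fold degenerate third positions: 3.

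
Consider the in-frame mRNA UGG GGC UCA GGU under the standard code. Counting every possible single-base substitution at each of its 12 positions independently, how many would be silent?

Codon 1 (UGG, Trp): 0 synonymous substitutions.
Codon 2 (GGC, Gly): 3 synonymous substitutions.
Codon 3 (UCA, Ser): 3 synonymous substitutions.
Codon 4 (GGU, Gly): 3 synonymous substitutions.
Total: 0 + 3 + 3 + 3 = 9.

9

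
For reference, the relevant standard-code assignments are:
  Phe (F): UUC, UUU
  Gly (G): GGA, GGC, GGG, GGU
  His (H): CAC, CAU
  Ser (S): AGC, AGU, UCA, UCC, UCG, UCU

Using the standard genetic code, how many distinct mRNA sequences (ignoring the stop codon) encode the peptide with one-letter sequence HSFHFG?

His: 2 codons.
Ser: 6 codons.
Phe: 2 codons.
His: 2 codons.
Phe: 2 codons.
Gly: 4 codons.
2 × 6 × 2 × 2 × 2 × 4 = 384.

384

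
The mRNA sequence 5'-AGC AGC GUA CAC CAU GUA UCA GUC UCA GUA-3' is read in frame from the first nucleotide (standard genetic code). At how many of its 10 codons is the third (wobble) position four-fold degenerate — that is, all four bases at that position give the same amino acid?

6

Codon 1 AGC (Ser): third position 2-fold.
Codon 2 AGC (Ser): third position 2-fold.
Codon 3 GUA (Val): third position 4-fold.
Codon 4 CAC (His): third position 2-fold.
Codon 5 CAU (His): third position 2-fold.
Codon 6 GUA (Val): third position 4-fold.
Codon 7 UCA (Ser): third position 4-fold.
Codon 8 GUC (Val): third position 4-fold.
Codon 9 UCA (Ser): third position 4-fold.
Codon 10 GUA (Val): third position 4-fold.
Four-fold degenerate third positions: 6.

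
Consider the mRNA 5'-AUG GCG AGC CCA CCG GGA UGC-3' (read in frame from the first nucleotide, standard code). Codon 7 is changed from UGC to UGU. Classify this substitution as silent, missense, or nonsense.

silent

Position 21 falls in codon 7: UGC → Cys.
After the substitution the codon is UGU → Cys.
Both encode Cys, so the change is synonymous.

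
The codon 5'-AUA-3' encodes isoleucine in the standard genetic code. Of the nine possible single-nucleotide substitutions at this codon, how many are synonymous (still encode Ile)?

2

Position 1: none → 0 synonymous.
Position 2: none → 0 synonymous.
Position 3: AUU, AUC → 2 synonymous.
Total: 0 + 0 + 2 = 2.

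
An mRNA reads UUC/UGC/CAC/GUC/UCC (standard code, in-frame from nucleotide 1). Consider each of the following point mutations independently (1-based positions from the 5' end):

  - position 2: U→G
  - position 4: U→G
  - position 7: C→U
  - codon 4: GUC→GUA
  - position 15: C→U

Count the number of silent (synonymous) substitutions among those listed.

Codon 1: UUC (Phe) → UGC (Cys) — missense.
Codon 2: UGC (Cys) → GGC (Gly) — missense.
Codon 3: CAC (His) → UAC (Tyr) — missense.
Codon 4: GUC (Val) → GUA (Val) — synonymous.
Codon 5: UCC (Ser) → UCU (Ser) — synonymous.
Synonymous: 2 of 5.

2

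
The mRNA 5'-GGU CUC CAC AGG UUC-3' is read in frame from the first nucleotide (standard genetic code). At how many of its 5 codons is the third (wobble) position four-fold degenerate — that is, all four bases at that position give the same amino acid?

Codon 1 GGU (Gly): third position 4-fold.
Codon 2 CUC (Leu): third position 4-fold.
Codon 3 CAC (His): third position 2-fold.
Codon 4 AGG (Arg): third position 2-fold.
Codon 5 UUC (Phe): third position 2-fold.
Four-fold degenerate third positions: 2.

2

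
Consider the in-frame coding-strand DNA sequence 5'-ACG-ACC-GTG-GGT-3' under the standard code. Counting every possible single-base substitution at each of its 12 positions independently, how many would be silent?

12

Codon 1 (ACG, Thr): 3 synonymous substitutions.
Codon 2 (ACC, Thr): 3 synonymous substitutions.
Codon 3 (GTG, Val): 3 synonymous substitutions.
Codon 4 (GGT, Gly): 3 synonymous substitutions.
Total: 3 + 3 + 3 + 3 = 12.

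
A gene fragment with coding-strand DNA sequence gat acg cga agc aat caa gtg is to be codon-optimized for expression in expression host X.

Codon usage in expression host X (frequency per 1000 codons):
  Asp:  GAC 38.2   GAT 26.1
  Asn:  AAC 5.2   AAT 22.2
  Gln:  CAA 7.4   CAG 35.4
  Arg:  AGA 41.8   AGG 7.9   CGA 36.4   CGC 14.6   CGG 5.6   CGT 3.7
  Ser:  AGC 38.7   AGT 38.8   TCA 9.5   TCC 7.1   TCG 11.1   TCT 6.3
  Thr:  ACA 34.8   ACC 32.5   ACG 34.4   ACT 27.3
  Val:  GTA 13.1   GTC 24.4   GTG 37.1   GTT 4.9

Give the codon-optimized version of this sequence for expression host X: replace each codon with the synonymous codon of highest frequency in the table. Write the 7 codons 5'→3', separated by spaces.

GAC ACA AGA AGT AAT CAG GTG

Codon 1 (Asp): best is GAC at 38.2.
Codon 2 (Thr): best is ACA at 34.8.
Codon 3 (Arg): best is AGA at 41.8.
Codon 4 (Ser): best is AGT at 38.8.
Codon 5 (Asn): best is AAT at 22.2.
Codon 6 (Gln): best is CAG at 35.4.
Codon 7 (Val): best is GTG at 37.1.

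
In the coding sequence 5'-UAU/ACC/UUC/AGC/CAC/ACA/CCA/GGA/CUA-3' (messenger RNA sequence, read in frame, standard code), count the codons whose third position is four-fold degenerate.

5

Codon 1 UAU (Tyr): third position 2-fold.
Codon 2 ACC (Thr): third position 4-fold.
Codon 3 UUC (Phe): third position 2-fold.
Codon 4 AGC (Ser): third position 2-fold.
Codon 5 CAC (His): third position 2-fold.
Codon 6 ACA (Thr): third position 4-fold.
Codon 7 CCA (Pro): third position 4-fold.
Codon 8 GGA (Gly): third position 4-fold.
Codon 9 CUA (Leu): third position 4-fold.
Four-fold degenerate third positions: 5.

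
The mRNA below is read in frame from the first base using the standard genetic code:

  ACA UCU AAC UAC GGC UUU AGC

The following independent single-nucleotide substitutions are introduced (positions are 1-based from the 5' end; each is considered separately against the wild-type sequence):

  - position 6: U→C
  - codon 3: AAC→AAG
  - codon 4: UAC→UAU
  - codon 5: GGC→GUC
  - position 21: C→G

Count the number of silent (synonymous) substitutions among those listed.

Codon 2: UCU (Ser) → UCC (Ser) — synonymous.
Codon 3: AAC (Asn) → AAG (Lys) — missense.
Codon 4: UAC (Tyr) → UAU (Tyr) — synonymous.
Codon 5: GGC (Gly) → GUC (Val) — missense.
Codon 7: AGC (Ser) → AGG (Arg) — missense.
Synonymous: 2 of 5.

2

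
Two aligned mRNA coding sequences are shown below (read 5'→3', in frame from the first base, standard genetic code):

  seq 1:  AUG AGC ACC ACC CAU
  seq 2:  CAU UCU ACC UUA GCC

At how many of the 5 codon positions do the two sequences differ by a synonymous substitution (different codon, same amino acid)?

Codon 1: AUG Met / CAU His — nonsynonymous.
Codon 2: AGC Ser / UCU Ser — synonymous.
Codon 3: ACC Thr / ACC Thr — identical.
Codon 4: ACC Thr / UUA Leu — nonsynonymous.
Codon 5: CAU His / GCC Ala — nonsynonymous.
Synonymous differences: 1.

1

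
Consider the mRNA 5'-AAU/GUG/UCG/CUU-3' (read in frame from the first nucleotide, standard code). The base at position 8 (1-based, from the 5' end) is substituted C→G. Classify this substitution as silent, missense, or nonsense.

Position 8 falls in codon 3: UCG → Ser.
After the substitution the codon is UGG → Trp.
Ser ≠ Trp, so this is a missense mutation.

missense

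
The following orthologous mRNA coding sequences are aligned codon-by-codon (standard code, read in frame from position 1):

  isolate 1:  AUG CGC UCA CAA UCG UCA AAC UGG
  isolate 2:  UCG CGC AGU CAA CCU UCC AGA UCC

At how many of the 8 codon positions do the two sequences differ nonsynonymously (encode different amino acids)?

Codon 1: AUG Met / UCG Ser — nonsynonymous.
Codon 2: CGC Arg / CGC Arg — identical.
Codon 3: UCA Ser / AGU Ser — synonymous.
Codon 4: CAA Gln / CAA Gln — identical.
Codon 5: UCG Ser / CCU Pro — nonsynonymous.
Codon 6: UCA Ser / UCC Ser — synonymous.
Codon 7: AAC Asn / AGA Arg — nonsynonymous.
Codon 8: UGG Trp / UCC Ser — nonsynonymous.
Nonsynonymous differences: 4.

4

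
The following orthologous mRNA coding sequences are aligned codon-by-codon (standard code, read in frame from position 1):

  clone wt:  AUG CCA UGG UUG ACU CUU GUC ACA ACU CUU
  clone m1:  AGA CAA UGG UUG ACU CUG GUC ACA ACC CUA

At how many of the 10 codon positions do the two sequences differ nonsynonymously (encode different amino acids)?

Codon 1: AUG Met / AGA Arg — nonsynonymous.
Codon 2: CCA Pro / CAA Gln — nonsynonymous.
Codon 3: UGG Trp / UGG Trp — identical.
Codon 4: UUG Leu / UUG Leu — identical.
Codon 5: ACU Thr / ACU Thr — identical.
Codon 6: CUU Leu / CUG Leu — synonymous.
Codon 7: GUC Val / GUC Val — identical.
Codon 8: ACA Thr / ACA Thr — identical.
Codon 9: ACU Thr / ACC Thr — synonymous.
Codon 10: CUU Leu / CUA Leu — synonymous.
Nonsynonymous differences: 2.

2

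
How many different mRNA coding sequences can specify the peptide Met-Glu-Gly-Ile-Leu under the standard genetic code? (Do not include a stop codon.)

144

Met: 1 codon.
Glu: 2 codons.
Gly: 4 codons.
Ile: 3 codons.
Leu: 6 codons.
1 × 2 × 4 × 3 × 6 = 144.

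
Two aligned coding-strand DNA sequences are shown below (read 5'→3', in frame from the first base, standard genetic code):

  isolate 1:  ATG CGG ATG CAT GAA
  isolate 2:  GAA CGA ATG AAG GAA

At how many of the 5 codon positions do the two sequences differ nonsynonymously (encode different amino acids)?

Codon 1: ATG Met / GAA Glu — nonsynonymous.
Codon 2: CGG Arg / CGA Arg — synonymous.
Codon 3: ATG Met / ATG Met — identical.
Codon 4: CAT His / AAG Lys — nonsynonymous.
Codon 5: GAA Glu / GAA Glu — identical.
Nonsynonymous differences: 2.

2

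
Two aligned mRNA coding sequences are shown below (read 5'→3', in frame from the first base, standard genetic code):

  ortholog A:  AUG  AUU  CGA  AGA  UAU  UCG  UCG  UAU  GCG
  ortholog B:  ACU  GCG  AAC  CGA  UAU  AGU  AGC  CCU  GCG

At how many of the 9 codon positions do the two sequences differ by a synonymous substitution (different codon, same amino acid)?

Codon 1: AUG Met / ACU Thr — nonsynonymous.
Codon 2: AUU Ile / GCG Ala — nonsynonymous.
Codon 3: CGA Arg / AAC Asn — nonsynonymous.
Codon 4: AGA Arg / CGA Arg — synonymous.
Codon 5: UAU Tyr / UAU Tyr — identical.
Codon 6: UCG Ser / AGU Ser — synonymous.
Codon 7: UCG Ser / AGC Ser — synonymous.
Codon 8: UAU Tyr / CCU Pro — nonsynonymous.
Codon 9: GCG Ala / GCG Ala — identical.
Synonymous differences: 3.

3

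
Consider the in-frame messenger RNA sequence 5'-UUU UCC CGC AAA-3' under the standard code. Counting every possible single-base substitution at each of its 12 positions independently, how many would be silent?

Codon 1 (UUU, Phe): 1 synonymous substitution.
Codon 2 (UCC, Ser): 3 synonymous substitutions.
Codon 3 (CGC, Arg): 3 synonymous substitutions.
Codon 4 (AAA, Lys): 1 synonymous substitution.
Total: 1 + 3 + 3 + 1 = 8.

8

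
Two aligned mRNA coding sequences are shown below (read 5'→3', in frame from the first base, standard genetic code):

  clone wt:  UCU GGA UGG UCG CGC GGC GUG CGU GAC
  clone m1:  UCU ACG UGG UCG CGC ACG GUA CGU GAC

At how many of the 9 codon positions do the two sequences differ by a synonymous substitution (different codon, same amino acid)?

1

Codon 1: UCU Ser / UCU Ser — identical.
Codon 2: GGA Gly / ACG Thr — nonsynonymous.
Codon 3: UGG Trp / UGG Trp — identical.
Codon 4: UCG Ser / UCG Ser — identical.
Codon 5: CGC Arg / CGC Arg — identical.
Codon 6: GGC Gly / ACG Thr — nonsynonymous.
Codon 7: GUG Val / GUA Val — synonymous.
Codon 8: CGU Arg / CGU Arg — identical.
Codon 9: GAC Asp / GAC Asp — identical.
Synonymous differences: 1.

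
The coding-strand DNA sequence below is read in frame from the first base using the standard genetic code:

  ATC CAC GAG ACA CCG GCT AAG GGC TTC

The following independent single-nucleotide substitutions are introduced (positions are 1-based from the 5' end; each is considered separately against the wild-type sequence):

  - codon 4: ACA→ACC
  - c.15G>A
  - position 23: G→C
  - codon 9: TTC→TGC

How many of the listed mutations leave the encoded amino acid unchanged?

Codon 4: ACA (Thr) → ACC (Thr) — synonymous.
Codon 5: CCG (Pro) → CCA (Pro) — synonymous.
Codon 8: GGC (Gly) → GCC (Ala) — missense.
Codon 9: TTC (Phe) → TGC (Cys) — missense.
Synonymous: 2 of 4.

2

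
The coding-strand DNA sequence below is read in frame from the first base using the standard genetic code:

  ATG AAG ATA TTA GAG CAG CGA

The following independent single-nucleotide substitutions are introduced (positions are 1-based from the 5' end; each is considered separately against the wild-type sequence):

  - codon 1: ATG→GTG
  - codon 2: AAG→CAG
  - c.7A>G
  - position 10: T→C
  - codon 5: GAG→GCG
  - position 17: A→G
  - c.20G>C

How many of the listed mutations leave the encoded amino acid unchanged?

1

Codon 1: ATG (Met) → GTG (Val) — missense.
Codon 2: AAG (Lys) → CAG (Gln) — missense.
Codon 3: ATA (Ile) → GTA (Val) — missense.
Codon 4: TTA (Leu) → CTA (Leu) — synonymous.
Codon 5: GAG (Glu) → GCG (Ala) — missense.
Codon 6: CAG (Gln) → CGG (Arg) — missense.
Codon 7: CGA (Arg) → CCA (Pro) — missense.
Synonymous: 1 of 7.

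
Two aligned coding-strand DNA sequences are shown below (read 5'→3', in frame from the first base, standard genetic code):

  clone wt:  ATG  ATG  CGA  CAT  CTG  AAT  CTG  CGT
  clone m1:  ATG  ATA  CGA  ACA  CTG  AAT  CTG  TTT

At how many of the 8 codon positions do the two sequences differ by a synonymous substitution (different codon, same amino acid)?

0

Codon 1: ATG Met / ATG Met — identical.
Codon 2: ATG Met / ATA Ile — nonsynonymous.
Codon 3: CGA Arg / CGA Arg — identical.
Codon 4: CAT His / ACA Thr — nonsynonymous.
Codon 5: CTG Leu / CTG Leu — identical.
Codon 6: AAT Asn / AAT Asn — identical.
Codon 7: CTG Leu / CTG Leu — identical.
Codon 8: CGT Arg / TTT Phe — nonsynonymous.
Synonymous differences: 0.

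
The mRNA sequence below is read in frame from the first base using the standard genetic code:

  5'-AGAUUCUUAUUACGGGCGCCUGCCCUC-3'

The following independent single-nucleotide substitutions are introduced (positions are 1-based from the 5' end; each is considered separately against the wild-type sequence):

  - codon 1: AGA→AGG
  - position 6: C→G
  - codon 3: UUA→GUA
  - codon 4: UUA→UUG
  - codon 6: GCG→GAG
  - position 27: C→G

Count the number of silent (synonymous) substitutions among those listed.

3

Codon 1: AGA (Arg) → AGG (Arg) — synonymous.
Codon 2: UUC (Phe) → UUG (Leu) — missense.
Codon 3: UUA (Leu) → GUA (Val) — missense.
Codon 4: UUA (Leu) → UUG (Leu) — synonymous.
Codon 6: GCG (Ala) → GAG (Glu) — missense.
Codon 9: CUC (Leu) → CUG (Leu) — synonymous.
Synonymous: 3 of 6.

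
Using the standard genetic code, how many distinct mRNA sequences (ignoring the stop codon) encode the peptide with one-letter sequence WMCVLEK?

Trp: 1 codon.
Met: 1 codon.
Cys: 2 codons.
Val: 4 codons.
Leu: 6 codons.
Glu: 2 codons.
Lys: 2 codons.
1 × 1 × 2 × 4 × 6 × 2 × 2 = 192.

192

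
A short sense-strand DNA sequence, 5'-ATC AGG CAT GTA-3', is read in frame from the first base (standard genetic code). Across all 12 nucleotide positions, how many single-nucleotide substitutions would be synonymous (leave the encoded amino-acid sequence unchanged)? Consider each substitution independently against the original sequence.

8

Codon 1 (ATC, Ile): 2 synonymous substitutions.
Codon 2 (AGG, Arg): 2 synonymous substitutions.
Codon 3 (CAT, His): 1 synonymous substitution.
Codon 4 (GTA, Val): 3 synonymous substitutions.
Total: 2 + 2 + 1 + 3 = 8.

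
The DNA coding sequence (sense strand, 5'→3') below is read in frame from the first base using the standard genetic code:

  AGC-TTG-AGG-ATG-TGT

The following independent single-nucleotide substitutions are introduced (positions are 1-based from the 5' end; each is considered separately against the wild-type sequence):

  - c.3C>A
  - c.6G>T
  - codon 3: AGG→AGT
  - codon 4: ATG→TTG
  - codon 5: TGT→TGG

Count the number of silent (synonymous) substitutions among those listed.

0

Codon 1: AGC (Ser) → AGA (Arg) — missense.
Codon 2: TTG (Leu) → TTT (Phe) — missense.
Codon 3: AGG (Arg) → AGT (Ser) — missense.
Codon 4: ATG (Met) → TTG (Leu) — missense.
Codon 5: TGT (Cys) → TGG (Trp) — missense.
Synonymous: 0 of 5.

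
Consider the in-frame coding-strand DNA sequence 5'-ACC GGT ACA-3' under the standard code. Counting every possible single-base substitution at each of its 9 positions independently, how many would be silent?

9

Codon 1 (ACC, Thr): 3 synonymous substitutions.
Codon 2 (GGT, Gly): 3 synonymous substitutions.
Codon 3 (ACA, Thr): 3 synonymous substitutions.
Total: 3 + 3 + 3 = 9.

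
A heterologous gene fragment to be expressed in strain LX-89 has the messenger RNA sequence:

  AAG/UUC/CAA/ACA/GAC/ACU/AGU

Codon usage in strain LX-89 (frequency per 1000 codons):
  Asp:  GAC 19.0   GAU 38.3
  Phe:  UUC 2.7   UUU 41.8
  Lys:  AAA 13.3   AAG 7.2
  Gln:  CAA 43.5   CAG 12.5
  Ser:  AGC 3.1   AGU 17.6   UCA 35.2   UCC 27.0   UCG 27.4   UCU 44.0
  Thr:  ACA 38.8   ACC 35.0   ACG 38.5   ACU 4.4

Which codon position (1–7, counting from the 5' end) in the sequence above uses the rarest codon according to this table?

2

Codon 1 AAG (Lys): 7.2 per 1000.
Codon 2 UUC (Phe): 2.7 per 1000.
Codon 3 CAA (Gln): 43.5 per 1000.
Codon 4 ACA (Thr): 38.8 per 1000.
Codon 5 GAC (Asp): 19.0 per 1000.
Codon 6 ACU (Thr): 4.4 per 1000.
Codon 7 AGU (Ser): 17.6 per 1000.
Lowest frequency is 2.7 at codon 2.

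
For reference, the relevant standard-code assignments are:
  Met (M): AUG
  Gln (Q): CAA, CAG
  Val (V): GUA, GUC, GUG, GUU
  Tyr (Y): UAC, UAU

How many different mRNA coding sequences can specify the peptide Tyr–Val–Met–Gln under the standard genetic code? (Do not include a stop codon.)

16

Tyr: 2 codons.
Val: 4 codons.
Met: 1 codon.
Gln: 2 codons.
2 × 4 × 1 × 2 = 16.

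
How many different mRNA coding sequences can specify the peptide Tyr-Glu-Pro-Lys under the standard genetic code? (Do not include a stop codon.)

Tyr: 2 codons.
Glu: 2 codons.
Pro: 4 codons.
Lys: 2 codons.
2 × 2 × 4 × 2 = 32.

32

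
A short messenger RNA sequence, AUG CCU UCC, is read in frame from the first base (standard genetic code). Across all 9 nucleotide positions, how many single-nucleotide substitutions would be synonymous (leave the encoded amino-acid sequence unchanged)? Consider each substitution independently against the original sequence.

Codon 1 (AUG, Met): 0 synonymous substitutions.
Codon 2 (CCU, Pro): 3 synonymous substitutions.
Codon 3 (UCC, Ser): 3 synonymous substitutions.
Total: 0 + 3 + 3 = 6.

6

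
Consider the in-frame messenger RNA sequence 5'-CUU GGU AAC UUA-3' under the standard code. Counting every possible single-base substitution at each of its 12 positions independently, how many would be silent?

Codon 1 (CUU, Leu): 3 synonymous substitutions.
Codon 2 (GGU, Gly): 3 synonymous substitutions.
Codon 3 (AAC, Asn): 1 synonymous substitution.
Codon 4 (UUA, Leu): 2 synonymous substitutions.
Total: 3 + 3 + 1 + 2 = 9.

9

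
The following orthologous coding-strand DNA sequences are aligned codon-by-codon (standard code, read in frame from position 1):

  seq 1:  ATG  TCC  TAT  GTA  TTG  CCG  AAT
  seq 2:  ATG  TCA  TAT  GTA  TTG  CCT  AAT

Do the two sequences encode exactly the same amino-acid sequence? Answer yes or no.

yes

Codon 1: ATG Met / ATG Met — identical.
Codon 2: TCC Ser / TCA Ser — synonymous.
Codon 3: TAT Tyr / TAT Tyr — identical.
Codon 4: GTA Val / GTA Val — identical.
Codon 5: TTG Leu / TTG Leu — identical.
Codon 6: CCG Pro / CCT Pro — synonymous.
Codon 7: AAT Asn / AAT Asn — identical.
Nonsynonymous differences: 0 → same protein.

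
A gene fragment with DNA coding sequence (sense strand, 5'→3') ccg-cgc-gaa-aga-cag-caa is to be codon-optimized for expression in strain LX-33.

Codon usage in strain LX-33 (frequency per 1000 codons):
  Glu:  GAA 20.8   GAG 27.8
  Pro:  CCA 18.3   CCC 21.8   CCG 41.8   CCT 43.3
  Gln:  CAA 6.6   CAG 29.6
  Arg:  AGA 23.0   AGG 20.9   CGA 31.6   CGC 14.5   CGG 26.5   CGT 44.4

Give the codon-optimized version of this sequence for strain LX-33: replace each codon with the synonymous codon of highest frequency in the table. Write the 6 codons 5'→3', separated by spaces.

CCT CGT GAG CGT CAG CAG

Codon 1 (Pro): best is CCT at 43.3.
Codon 2 (Arg): best is CGT at 44.4.
Codon 3 (Glu): best is GAG at 27.8.
Codon 4 (Arg): best is CGT at 44.4.
Codon 5 (Gln): best is CAG at 29.6.
Codon 6 (Gln): best is CAG at 29.6.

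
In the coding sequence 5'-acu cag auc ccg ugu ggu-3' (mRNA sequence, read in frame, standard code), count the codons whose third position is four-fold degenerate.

3

Codon 1 ACU (Thr): third position 4-fold.
Codon 2 CAG (Gln): third position 2-fold.
Codon 3 AUC (Ile): third position 3-fold.
Codon 4 CCG (Pro): third position 4-fold.
Codon 5 UGU (Cys): third position 2-fold.
Codon 6 GGU (Gly): third position 4-fold.
Four-fold degenerate third positions: 3.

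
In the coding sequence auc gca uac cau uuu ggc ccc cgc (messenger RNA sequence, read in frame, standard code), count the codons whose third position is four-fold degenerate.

4

Codon 1 AUC (Ile): third position 3-fold.
Codon 2 GCA (Ala): third position 4-fold.
Codon 3 UAC (Tyr): third position 2-fold.
Codon 4 CAU (His): third position 2-fold.
Codon 5 UUU (Phe): third position 2-fold.
Codon 6 GGC (Gly): third position 4-fold.
Codon 7 CCC (Pro): third position 4-fold.
Codon 8 CGC (Arg): third position 4-fold.
Four-fold degenerate third positions: 4.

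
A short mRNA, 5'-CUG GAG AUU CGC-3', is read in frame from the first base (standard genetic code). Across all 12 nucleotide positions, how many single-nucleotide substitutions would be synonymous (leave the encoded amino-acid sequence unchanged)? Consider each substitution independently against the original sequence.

10

Codon 1 (CUG, Leu): 4 synonymous substitutions.
Codon 2 (GAG, Glu): 1 synonymous substitution.
Codon 3 (AUU, Ile): 2 synonymous substitutions.
Codon 4 (CGC, Arg): 3 synonymous substitutions.
Total: 4 + 1 + 2 + 3 = 10.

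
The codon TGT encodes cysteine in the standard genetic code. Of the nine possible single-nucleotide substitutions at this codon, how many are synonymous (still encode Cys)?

1

Position 1: none → 0 synonymous.
Position 2: none → 0 synonymous.
Position 3: TGC → 1 synonymous.
Total: 0 + 0 + 1 = 1.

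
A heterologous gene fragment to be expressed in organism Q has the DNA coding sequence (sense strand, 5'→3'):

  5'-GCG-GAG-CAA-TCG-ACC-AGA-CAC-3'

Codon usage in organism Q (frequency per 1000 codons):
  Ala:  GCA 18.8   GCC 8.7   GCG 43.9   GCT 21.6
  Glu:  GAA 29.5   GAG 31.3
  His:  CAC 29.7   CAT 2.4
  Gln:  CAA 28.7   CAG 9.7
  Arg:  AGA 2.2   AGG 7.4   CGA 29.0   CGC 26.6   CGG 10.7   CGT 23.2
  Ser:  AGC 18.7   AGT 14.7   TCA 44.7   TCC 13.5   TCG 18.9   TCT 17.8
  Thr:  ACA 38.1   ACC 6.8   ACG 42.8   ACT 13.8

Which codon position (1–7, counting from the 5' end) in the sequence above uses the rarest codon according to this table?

Codon 1 GCG (Ala): 43.9 per 1000.
Codon 2 GAG (Glu): 31.3 per 1000.
Codon 3 CAA (Gln): 28.7 per 1000.
Codon 4 TCG (Ser): 18.9 per 1000.
Codon 5 ACC (Thr): 6.8 per 1000.
Codon 6 AGA (Arg): 2.2 per 1000.
Codon 7 CAC (His): 29.7 per 1000.
Lowest frequency is 2.2 at codon 6.

6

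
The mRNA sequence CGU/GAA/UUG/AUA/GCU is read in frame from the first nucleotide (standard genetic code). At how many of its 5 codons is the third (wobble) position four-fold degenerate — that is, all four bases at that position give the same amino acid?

2

Codon 1 CGU (Arg): third position 4-fold.
Codon 2 GAA (Glu): third position 2-fold.
Codon 3 UUG (Leu): third position 2-fold.
Codon 4 AUA (Ile): third position 3-fold.
Codon 5 GCU (Ala): third position 4-fold.
Four-fold degenerate third positions: 2.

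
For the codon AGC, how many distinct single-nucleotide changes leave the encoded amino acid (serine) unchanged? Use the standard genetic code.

1

Position 1: none → 0 synonymous.
Position 2: none → 0 synonymous.
Position 3: AGT → 1 synonymous.
Total: 0 + 0 + 1 = 1.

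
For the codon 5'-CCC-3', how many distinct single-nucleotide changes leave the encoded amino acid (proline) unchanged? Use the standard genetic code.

Position 1: none → 0 synonymous.
Position 2: none → 0 synonymous.
Position 3: CCU, CCA, CCG → 3 synonymous.
Total: 0 + 0 + 3 = 3.

3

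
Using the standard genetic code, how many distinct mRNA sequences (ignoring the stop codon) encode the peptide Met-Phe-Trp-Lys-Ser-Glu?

Met: 1 codon.
Phe: 2 codons.
Trp: 1 codon.
Lys: 2 codons.
Ser: 6 codons.
Glu: 2 codons.
1 × 2 × 1 × 2 × 6 × 2 = 48.

48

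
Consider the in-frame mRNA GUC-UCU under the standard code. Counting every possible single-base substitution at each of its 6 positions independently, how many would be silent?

Codon 1 (GUC, Val): 3 synonymous substitutions.
Codon 2 (UCU, Ser): 3 synonymous substitutions.
Total: 3 + 3 = 6.

6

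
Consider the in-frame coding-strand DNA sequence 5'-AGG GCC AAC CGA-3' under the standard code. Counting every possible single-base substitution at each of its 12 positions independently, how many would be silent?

10

Codon 1 (AGG, Arg): 2 synonymous substitutions.
Codon 2 (GCC, Ala): 3 synonymous substitutions.
Codon 3 (AAC, Asn): 1 synonymous substitution.
Codon 4 (CGA, Arg): 4 synonymous substitutions.
Total: 2 + 3 + 1 + 4 = 10.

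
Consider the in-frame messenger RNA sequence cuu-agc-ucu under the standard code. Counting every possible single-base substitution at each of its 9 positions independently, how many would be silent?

Codon 1 (CUU, Leu): 3 synonymous substitutions.
Codon 2 (AGC, Ser): 1 synonymous substitution.
Codon 3 (UCU, Ser): 3 synonymous substitutions.
Total: 3 + 1 + 3 = 7.

7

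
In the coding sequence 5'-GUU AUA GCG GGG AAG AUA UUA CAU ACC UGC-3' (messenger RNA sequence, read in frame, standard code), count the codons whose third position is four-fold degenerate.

4

Codon 1 GUU (Val): third position 4-fold.
Codon 2 AUA (Ile): third position 3-fold.
Codon 3 GCG (Ala): third position 4-fold.
Codon 4 GGG (Gly): third position 4-fold.
Codon 5 AAG (Lys): third position 2-fold.
Codon 6 AUA (Ile): third position 3-fold.
Codon 7 UUA (Leu): third position 2-fold.
Codon 8 CAU (His): third position 2-fold.
Codon 9 ACC (Thr): third position 4-fold.
Codon 10 UGC (Cys): third position 2-fold.
Four-fold degenerate third positions: 4.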